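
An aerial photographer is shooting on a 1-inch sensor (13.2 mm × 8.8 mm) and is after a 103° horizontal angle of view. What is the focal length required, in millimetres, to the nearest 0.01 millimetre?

5.25 mm

From α = 2·arctan(w/2f) we get f = w / (2·tan(α/2)).
With w = 13.2 mm and α/2 = 51.5°, tan(α/2) ≈ 1.25717, so f ≈ 13.2 / 2.51434 ≈ 5.2499 mm.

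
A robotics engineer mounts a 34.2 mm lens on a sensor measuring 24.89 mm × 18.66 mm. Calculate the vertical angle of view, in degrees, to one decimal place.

Angle of view α = 2·arctan(h/2f) with h = 18.66 mm and f = 34.2 mm.
h/2f = 0.27281; arctan(0.27281) ≈ 15.2594°, so α ≈ 30.5187°.

30.5°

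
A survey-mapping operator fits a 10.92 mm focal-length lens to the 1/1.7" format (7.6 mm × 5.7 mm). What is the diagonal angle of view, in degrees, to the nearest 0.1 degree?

Sensor diagonal = √(7.6² + 5.7²) = √90.2500 ≈ 9.5000 mm.
Angle of view α = 2·arctan(d/2f) with d = 9.5000 mm and f = 10.92 mm.
d/2f = 0.43498; arctan(0.43498) ≈ 23.5082°, so α ≈ 47.0163°.

47.0°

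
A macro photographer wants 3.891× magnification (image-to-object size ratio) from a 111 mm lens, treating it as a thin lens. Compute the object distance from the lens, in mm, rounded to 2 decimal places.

With m = dᵢ/dₒ and 1/f = 1/dₒ + 1/dᵢ, substituting dᵢ = m·dₒ gives 1/f = (1 + 1/m)/dₒ, hence dₒ = f·(1 + 1/m).
dₒ = 111 × (1 + 1/3.891) = 111 × 1.25700 ≈ 139.527 mm.

139.53 mm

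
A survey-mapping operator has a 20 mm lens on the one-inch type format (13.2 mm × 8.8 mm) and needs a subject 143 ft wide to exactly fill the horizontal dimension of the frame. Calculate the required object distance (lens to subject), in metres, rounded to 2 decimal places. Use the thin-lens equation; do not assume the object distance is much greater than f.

W: 143 ft × 304.8 mm/ft = 43586.40 mm.
Magnification m = w/W = dᵢ/dₒ; combined with 1/f = 1/dₒ + 1/dᵢ this gives dₒ = f·(1 + W/w).
dₒ = 20 mm × (1 + 43586.4/13.2) = 20 × 3302.9999 ≈ 66059.998 mm = 66.06 m.

66.06 m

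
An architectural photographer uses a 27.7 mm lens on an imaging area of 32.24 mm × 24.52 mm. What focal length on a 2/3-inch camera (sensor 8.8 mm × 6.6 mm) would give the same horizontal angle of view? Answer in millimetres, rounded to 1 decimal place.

7.6 mm

Equal angle of view means equal width/f ratio, so f₂ = f₁ · (width₂/width₁) = 27.7 × 8.8/32.24.
f₂ = 27.7 × 0.27295 ≈ 7.561 mm.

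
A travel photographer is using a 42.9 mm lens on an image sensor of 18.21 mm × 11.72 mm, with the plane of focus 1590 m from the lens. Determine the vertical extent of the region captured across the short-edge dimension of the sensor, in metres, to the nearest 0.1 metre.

434.4 m

dₒ: 1590 m = 1.59e+06 mm.
Similar triangles through the lens centre give W/dₒ = h/dᵢ; with 1/f = 1/dₒ + 1/dᵢ this gives W = h·(dₒ − f)/f.
W = 11.72 mm × (1.59e+06 − 42.9) / 42.9 = 11.72 × 37061.9371 ≈ 434365.902 mm = 434.366 m.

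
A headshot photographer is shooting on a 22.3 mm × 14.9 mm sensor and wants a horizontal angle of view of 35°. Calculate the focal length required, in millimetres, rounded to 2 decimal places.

35.36 mm

From α = 2·arctan(w/2f) we get f = w / (2·tan(α/2)).
With w = 22.3 mm and α/2 = 17.5°, tan(α/2) ≈ 0.31530, so f ≈ 22.3 / 0.63060 ≈ 35.3633 mm.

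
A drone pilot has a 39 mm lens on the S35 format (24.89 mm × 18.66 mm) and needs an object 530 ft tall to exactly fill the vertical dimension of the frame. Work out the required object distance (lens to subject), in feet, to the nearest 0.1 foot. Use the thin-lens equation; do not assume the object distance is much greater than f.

1107.8 ft

W: 530 ft × 304.8 mm/ft = 161543.99 mm.
Magnification m = h/W = dᵢ/dₒ; combined with 1/f = 1/dₒ + 1/dᵢ this gives dₒ = f·(1 + W/h).
dₒ = 39 mm × (1 + 161544/18.66) = 39 × 8658.2344 ≈ 337671.144 mm = 337671.144/304.8 ft = 1107.84 ft.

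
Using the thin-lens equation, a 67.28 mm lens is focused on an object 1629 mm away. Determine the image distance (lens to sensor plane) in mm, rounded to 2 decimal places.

70.18 mm

1/dᵢ = 1/f − 1/dₒ = 1/67.28 − 1/1629 = 0.0142494 mm⁻¹.
dᵢ = 1/0.0142494 ≈ 70.1785 mm.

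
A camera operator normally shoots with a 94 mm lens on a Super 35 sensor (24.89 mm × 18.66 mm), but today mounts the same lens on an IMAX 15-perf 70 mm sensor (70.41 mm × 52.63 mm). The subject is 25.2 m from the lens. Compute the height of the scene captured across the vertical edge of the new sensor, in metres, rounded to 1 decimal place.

The focal length stays 94 mm; the relevant sensor dimension is now h = 52.63 mm. Object distance dₒ = 25.2 m = 25200 mm.
Thin-lens field height W = h·(dₒ − f)/f = 52.63 × (25200 − 94)/94 ≈ 14056.689 mm = 14.0567 m.

14.1 m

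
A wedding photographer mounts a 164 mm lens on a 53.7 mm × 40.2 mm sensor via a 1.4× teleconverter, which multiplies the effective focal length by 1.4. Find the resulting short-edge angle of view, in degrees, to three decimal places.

Effective focal length f = 164 × 1.4 = 229.6 mm.
α = 2·arctan(40.2 / (2 × 229.6)) = 2·arctan(0.08754) ≈ 10.0062°.

10.006°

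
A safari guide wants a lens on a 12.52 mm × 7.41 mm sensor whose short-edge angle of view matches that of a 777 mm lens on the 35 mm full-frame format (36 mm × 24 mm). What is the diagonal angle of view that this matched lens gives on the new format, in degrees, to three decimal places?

3.474°

Equal short-edge AOV ⇒ f₂ = f₁ · 7.41/24 = 777 × 0.30875 ≈ 239.8987 mm.
Sensor diagonal = √(12.52² + 7.41²) = √211.6585 ≈ 14.5485 mm.
Diagonal AOV on the new format = 2·arctan(14.5485 / (2 × 239.8987)) = 2·arctan(0.03032) ≈ 3.4736°.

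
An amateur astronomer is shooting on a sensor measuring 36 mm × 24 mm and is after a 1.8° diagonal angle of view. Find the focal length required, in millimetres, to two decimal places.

1377.11 mm

Sensor diagonal = √(36² + 24²) = √1872.0000 ≈ 43.2666 mm.
From α = 2·arctan(d/2f) we get f = d / (2·tan(α/2)).
With d = 43.2666 mm and α/2 = 0.9°, tan(α/2) ≈ 0.01571, so f ≈ 43.2666 / 0.03142 ≈ 1377.1059 mm.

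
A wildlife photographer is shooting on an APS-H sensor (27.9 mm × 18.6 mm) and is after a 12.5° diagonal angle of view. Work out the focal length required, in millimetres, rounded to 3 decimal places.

Sensor diagonal = √(27.9² + 18.6²) = √1124.3700 ≈ 33.5316 mm.
From α = 2·arctan(d/2f) we get f = d / (2·tan(α/2)).
With d = 33.5316 mm and α/2 = 6.25°, tan(α/2) ≈ 0.10952, so f ≈ 33.5316 / 0.21904 ≈ 153.0875 mm.

153.088 mm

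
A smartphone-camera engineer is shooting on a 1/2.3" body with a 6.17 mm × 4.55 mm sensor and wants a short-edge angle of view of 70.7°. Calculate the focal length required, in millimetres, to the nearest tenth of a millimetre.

From α = 2·arctan(h/2f) we get f = h / (2·tan(α/2)).
With h = 4.55 mm and α/2 = 35.35°, tan(α/2) ≈ 0.70935, so f ≈ 4.55 / 1.41870 ≈ 3.2072 mm.

3.2 mm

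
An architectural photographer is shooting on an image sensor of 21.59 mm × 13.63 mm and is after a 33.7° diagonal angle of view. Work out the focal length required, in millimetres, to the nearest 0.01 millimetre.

42.15 mm

Sensor diagonal = √(21.59² + 13.63²) = √651.9050 ≈ 25.5324 mm.
From α = 2·arctan(d/2f) we get f = d / (2·tan(α/2)).
With d = 25.5324 mm and α/2 = 16.85°, tan(α/2) ≈ 0.30287, so f ≈ 25.5324 / 0.60574 ≈ 42.1508 mm.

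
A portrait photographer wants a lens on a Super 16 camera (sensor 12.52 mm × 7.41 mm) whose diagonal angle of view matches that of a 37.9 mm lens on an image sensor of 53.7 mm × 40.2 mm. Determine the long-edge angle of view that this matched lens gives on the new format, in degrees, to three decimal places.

74.584°

Sensor diagonal = √(53.7² + 40.2²) = √4499.7300 ≈ 67.0800 mm.
Sensor diagonal = √(12.52² + 7.41²) = √211.6585 ≈ 14.5485 mm.
Equal diagonal AOV ⇒ f₂ = f₁ · 14.5485/67.0800 = 37.9 × 0.21688 ≈ 8.2198 mm.
Long-edge AOV on the new format = 2·arctan(12.52 / (2 × 8.2198)) = 2·arctan(0.76157) ≈ 74.5837°.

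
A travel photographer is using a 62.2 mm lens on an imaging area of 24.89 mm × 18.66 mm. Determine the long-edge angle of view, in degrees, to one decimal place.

22.6°

Angle of view α = 2·arctan(w/2f) with w = 24.89 mm and f = 62.2 mm.
w/2f = 0.20008; arctan(0.20008) ≈ 11.3144°, so α ≈ 22.6287°.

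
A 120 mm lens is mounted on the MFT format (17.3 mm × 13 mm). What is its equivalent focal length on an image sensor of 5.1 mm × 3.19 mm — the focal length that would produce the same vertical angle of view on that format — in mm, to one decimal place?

Equal angle of view means equal height/f ratio, so f₂ = f₁ · (height₂/height₁) = 120 × 3.19/13.
f₂ = 120 × 0.24538 ≈ 29.446 mm.

29.4 mm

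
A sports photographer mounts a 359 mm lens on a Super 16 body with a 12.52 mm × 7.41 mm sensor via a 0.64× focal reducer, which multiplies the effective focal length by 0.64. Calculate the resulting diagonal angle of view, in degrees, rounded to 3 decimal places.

Effective focal length f = 359 × 0.64 = 229.76 mm.
Sensor diagonal = √(12.52² + 7.41²) = √211.6585 ≈ 14.5485 mm.
α = 2·arctan(14.548 / (2 × 229.76)) = 2·arctan(0.03166) ≈ 3.6268°.

3.627°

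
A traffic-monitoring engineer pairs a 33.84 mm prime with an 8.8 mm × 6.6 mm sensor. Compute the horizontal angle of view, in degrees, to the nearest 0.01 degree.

14.82°

Angle of view α = 2·arctan(w/2f) with w = 8.8 mm and f = 33.84 mm.
w/2f = 0.13002; arctan(0.13002) ≈ 7.4082°, so α ≈ 14.8165°.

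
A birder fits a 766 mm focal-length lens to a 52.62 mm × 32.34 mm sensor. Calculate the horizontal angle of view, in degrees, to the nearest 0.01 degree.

3.93°

Angle of view α = 2·arctan(w/2f) with w = 52.62 mm and f = 766 mm.
w/2f = 0.03435; arctan(0.03435) ≈ 1.9672°, so α ≈ 3.9344°.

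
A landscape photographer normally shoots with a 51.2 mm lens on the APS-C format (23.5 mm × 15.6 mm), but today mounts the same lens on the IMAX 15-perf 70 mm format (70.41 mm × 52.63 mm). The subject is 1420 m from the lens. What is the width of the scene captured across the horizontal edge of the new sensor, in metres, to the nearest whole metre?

1953 m

The focal length stays 51.2 mm; the relevant sensor dimension is now w = 70.41 mm. Object distance dₒ = 1420 m = 1.42e+06 mm.
Thin-lens field width W = w·(dₒ − f)/f = 70.41 × (1.42e+06 − 51.2)/51.2 ≈ 1952706.934 mm = 1952.71 m.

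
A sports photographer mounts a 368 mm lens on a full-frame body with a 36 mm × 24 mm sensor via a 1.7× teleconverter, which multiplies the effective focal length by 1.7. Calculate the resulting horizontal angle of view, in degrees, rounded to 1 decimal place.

3.3°

Effective focal length f = 368 × 1.7 = 625.6 mm.
α = 2·arctan(36 / (2 × 625.6)) = 2·arctan(0.02877) ≈ 3.2962°.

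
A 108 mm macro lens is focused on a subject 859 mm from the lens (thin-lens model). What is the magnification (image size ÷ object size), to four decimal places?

Thin lens: 1/f = 1/dₒ + 1/dᵢ → 1/dᵢ = 1/108 − 1/859 = 0.0080951 mm⁻¹, so dᵢ ≈ 123.5313 mm.
Magnification m = dᵢ/dₒ = 123.5313/859 ≈ 0.14381.

0.1438×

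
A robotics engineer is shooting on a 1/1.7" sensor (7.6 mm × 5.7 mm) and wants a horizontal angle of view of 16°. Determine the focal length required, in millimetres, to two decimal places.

27.04 mm

From α = 2·arctan(w/2f) we get f = w / (2·tan(α/2)).
With w = 7.6 mm and α/2 = 8°, tan(α/2) ≈ 0.14054, so f ≈ 7.6 / 0.28108 ≈ 27.0384 mm.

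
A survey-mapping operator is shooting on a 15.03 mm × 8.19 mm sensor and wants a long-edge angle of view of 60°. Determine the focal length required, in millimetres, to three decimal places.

13.016 mm

From α = 2·arctan(w/2f) we get f = w / (2·tan(α/2)).
With w = 15.03 mm and α/2 = 30°, tan(α/2) ≈ 0.57735, so f ≈ 15.03 / 1.15470 ≈ 13.0164 mm.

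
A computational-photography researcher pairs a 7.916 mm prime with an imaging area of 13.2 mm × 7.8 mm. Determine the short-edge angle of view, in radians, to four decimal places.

0.9155 rad

Angle of view α = 2·arctan(h/2f) with h = 7.8 mm and f = 7.916 mm.
h/2f = 0.49267; arctan(0.49267) ≈ 0.4578 rad, so α ≈ 0.9155 rad.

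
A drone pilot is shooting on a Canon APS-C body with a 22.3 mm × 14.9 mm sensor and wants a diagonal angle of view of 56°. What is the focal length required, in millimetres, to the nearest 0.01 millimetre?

25.22 mm

Sensor diagonal = √(22.3² + 14.9²) = √719.3000 ≈ 26.8198 mm.
From α = 2·arctan(d/2f) we get f = d / (2·tan(α/2)).
With d = 26.8198 mm and α/2 = 28°, tan(α/2) ≈ 0.53171, so f ≈ 26.8198 / 1.06342 ≈ 25.2203 mm.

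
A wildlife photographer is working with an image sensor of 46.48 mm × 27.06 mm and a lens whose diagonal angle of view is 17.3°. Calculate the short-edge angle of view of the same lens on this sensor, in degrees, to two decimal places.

8.75°

Sensor diagonal = √(46.48² + 27.06²) = √2892.6340 ≈ 53.7832 mm.
From the diagonal AOV: f = 53.7832 / (2·tan(8.65°)) = 53.7832 / 0.30426 ≈ 176.7690 mm.
Short-edge AOV = 2·arctan(27.06 / (2 × 176.7690)) = 2·arctan(0.07654) ≈ 8.7538°.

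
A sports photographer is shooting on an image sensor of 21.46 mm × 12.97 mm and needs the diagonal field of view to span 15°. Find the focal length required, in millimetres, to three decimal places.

95.232 mm

Sensor diagonal = √(21.46² + 12.97²) = √628.7525 ≈ 25.0749 mm.
From α = 2·arctan(d/2f) we get f = d / (2·tan(α/2)).
With d = 25.0749 mm and α/2 = 7.5°, tan(α/2) ≈ 0.13165, so f ≈ 25.0749 / 0.26330 ≈ 95.2315 mm.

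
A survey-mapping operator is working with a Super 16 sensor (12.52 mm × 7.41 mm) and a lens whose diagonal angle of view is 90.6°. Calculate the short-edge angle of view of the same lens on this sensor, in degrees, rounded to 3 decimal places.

54.469°

Sensor diagonal = √(12.52² + 7.41²) = √211.6585 ≈ 14.5485 mm.
From the diagonal AOV: f = 14.5485 / (2·tan(45.3°)) = 14.5485 / 2.02105 ≈ 7.1985 mm.
Short-edge AOV = 2·arctan(7.41 / (2 × 7.1985)) = 2·arctan(0.51469) ≈ 54.4691°.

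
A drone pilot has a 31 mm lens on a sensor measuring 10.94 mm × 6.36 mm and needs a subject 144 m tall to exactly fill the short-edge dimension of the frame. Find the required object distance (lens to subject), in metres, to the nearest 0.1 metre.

701.9 m

W: 144 m = 144000 mm.
Magnification m = h/W = dᵢ/dₒ; combined with 1/f = 1/dₒ + 1/dᵢ this gives dₒ = f·(1 + W/h).
dₒ = 31 mm × (1 + 144000/6.36) = 31 × 22642.5094 ≈ 701917.792 mm = 701.918 m.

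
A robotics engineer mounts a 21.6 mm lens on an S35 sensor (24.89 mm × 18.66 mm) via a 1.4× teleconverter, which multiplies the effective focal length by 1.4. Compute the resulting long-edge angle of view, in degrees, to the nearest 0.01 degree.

44.74°

Effective focal length f = 21.6 × 1.4 = 30.24 mm.
α = 2·arctan(24.89 / (2 × 30.24)) = 2·arctan(0.41154) ≈ 44.7384°.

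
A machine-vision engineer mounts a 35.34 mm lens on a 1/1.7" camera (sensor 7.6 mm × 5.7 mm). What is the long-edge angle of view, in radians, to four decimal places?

0.2142 rad

Angle of view α = 2·arctan(w/2f) with w = 7.6 mm and f = 35.34 mm.
w/2f = 0.10753; arctan(0.10753) ≈ 0.1071 rad, so α ≈ 0.2142 rad.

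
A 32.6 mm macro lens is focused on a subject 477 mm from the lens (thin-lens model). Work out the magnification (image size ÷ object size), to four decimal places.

Thin lens: 1/f = 1/dₒ + 1/dᵢ → 1/dᵢ = 1/32.6 − 1/477 = 0.0285784 mm⁻¹, so dᵢ ≈ 34.9914 mm.
Magnification m = dᵢ/dₒ = 34.9914/477 ≈ 0.07336.

0.0734×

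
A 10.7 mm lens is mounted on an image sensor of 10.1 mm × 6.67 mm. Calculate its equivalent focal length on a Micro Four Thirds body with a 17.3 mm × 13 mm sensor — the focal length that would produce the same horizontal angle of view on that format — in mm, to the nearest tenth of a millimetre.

Equal angle of view means equal width/f ratio, so f₂ = f₁ · (width₂/width₁) = 10.7 × 17.3/10.1.
f₂ = 10.7 × 1.71287 ≈ 18.328 mm.

18.3 mm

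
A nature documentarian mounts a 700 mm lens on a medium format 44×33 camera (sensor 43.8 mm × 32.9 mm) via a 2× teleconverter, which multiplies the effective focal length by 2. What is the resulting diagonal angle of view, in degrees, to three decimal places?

Effective focal length f = 700 × 2 = 1400 mm.
Sensor diagonal = √(43.8² + 32.9²) = √3000.8500 ≈ 54.7800 mm.
α = 2·arctan(54.780 / (2 × 1400)) = 2·arctan(0.01956) ≈ 2.2416°.

2.242°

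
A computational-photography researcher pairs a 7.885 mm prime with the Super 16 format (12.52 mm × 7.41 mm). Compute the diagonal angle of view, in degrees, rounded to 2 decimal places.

85.39°

Sensor diagonal = √(12.52² + 7.41²) = √211.6585 ≈ 14.5485 mm.
Angle of view α = 2·arctan(d/2f) with d = 14.5485 mm and f = 7.885 mm.
d/2f = 0.92254; arctan(0.92254) ≈ 42.6928°, so α ≈ 85.3857°.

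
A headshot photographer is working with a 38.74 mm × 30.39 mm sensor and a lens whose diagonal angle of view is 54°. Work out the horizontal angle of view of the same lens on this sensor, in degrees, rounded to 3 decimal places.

43.691°

Sensor diagonal = √(38.74² + 30.39²) = √2424.3397 ≈ 49.2376 mm.
From the diagonal AOV: f = 49.2376 / (2·tan(27°)) = 49.2376 / 1.01905 ≈ 48.3171 mm.
Horizontal AOV = 2·arctan(38.74 / (2 × 48.3171)) = 2·arctan(0.40089) ≈ 43.6910°.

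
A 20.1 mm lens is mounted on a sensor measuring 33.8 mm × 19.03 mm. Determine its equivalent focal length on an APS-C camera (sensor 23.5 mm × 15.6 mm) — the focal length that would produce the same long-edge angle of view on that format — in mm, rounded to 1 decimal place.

14.0 mm

Equal angle of view means equal width/f ratio, so f₂ = f₁ · (width₂/width₁) = 20.1 × 23.5/33.8.
f₂ = 20.1 × 0.69527 ≈ 13.975 mm.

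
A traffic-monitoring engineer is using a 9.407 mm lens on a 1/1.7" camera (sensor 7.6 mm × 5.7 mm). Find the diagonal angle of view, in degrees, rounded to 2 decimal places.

53.58°

Sensor diagonal = √(7.6² + 5.7²) = √90.2500 ≈ 9.5000 mm.
Angle of view α = 2·arctan(d/2f) with d = 9.5000 mm and f = 9.407 mm.
d/2f = 0.50494; arctan(0.50494) ≈ 26.7912°, so α ≈ 53.5824°.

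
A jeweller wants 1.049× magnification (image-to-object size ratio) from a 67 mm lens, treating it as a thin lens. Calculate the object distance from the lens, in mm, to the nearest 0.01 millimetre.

130.87 mm

With m = dᵢ/dₒ and 1/f = 1/dₒ + 1/dᵢ, substituting dᵢ = m·dₒ gives 1/f = (1 + 1/m)/dₒ, hence dₒ = f·(1 + 1/m).
dₒ = 67 × (1 + 1/1.049) = 67 × 1.95329 ≈ 130.870 mm.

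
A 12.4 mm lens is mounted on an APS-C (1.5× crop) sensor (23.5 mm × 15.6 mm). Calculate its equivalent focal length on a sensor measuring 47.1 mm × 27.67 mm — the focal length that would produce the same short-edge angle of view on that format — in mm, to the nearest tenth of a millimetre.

22.0 mm

Equal angle of view means equal height/f ratio, so f₂ = f₁ · (height₂/height₁) = 12.4 × 27.67/15.6.
f₂ = 12.4 × 1.77372 ≈ 21.994 mm.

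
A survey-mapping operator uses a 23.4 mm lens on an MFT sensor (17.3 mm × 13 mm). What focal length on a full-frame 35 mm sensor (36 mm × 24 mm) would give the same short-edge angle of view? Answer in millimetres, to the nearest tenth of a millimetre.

Equal angle of view means equal height/f ratio, so f₂ = f₁ · (height₂/height₁) = 23.4 × 24/13.
f₂ = 23.4 × 1.84615 ≈ 43.200 mm.

43.2 mm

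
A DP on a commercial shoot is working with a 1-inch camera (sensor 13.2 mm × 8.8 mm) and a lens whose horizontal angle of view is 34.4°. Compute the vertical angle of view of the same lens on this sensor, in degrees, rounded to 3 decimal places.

From the horizontal AOV: f = 13.2 / (2·tan(17.2°)) = 13.2 / 0.61910 ≈ 21.3212 mm.
Vertical AOV = 2·arctan(8.8 / (2 × 21.3212)) = 2·arctan(0.20637) ≈ 23.3206°.

23.321°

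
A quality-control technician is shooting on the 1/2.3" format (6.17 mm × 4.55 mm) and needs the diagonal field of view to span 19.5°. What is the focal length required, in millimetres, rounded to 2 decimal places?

22.31 mm

Sensor diagonal = √(6.17² + 4.55²) = √58.7714 ≈ 7.6663 mm.
From α = 2·arctan(d/2f) we get f = d / (2·tan(α/2)).
With d = 7.6663 mm and α/2 = 9.75°, tan(α/2) ≈ 0.17183, so f ≈ 7.6663 / 0.34366 ≈ 22.3075 mm.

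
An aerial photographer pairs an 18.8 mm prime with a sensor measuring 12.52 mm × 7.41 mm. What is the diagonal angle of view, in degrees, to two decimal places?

Sensor diagonal = √(12.52² + 7.41²) = √211.6585 ≈ 14.5485 mm.
Angle of view α = 2·arctan(d/2f) with d = 14.5485 mm and f = 18.8 mm.
d/2f = 0.38693; arctan(0.38693) ≈ 21.1528°, so α ≈ 42.3057°.

42.31°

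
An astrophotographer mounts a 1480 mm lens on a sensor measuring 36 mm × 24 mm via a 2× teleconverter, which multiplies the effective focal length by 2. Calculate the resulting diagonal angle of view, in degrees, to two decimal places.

0.84°

Effective focal length f = 1480 × 2 = 2960 mm.
Sensor diagonal = √(36² + 24²) = √1872.0000 ≈ 43.2666 mm.
α = 2·arctan(43.267 / (2 × 2960)) = 2·arctan(0.00731) ≈ 0.8375°.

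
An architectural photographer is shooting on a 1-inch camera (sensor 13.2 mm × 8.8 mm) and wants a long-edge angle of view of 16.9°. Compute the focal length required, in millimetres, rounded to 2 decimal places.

44.43 mm

From α = 2·arctan(w/2f) we get f = w / (2·tan(α/2)).
With w = 13.2 mm and α/2 = 8.45°, tan(α/2) ≈ 0.14856, so f ≈ 13.2 / 0.29712 ≈ 44.4268 mm.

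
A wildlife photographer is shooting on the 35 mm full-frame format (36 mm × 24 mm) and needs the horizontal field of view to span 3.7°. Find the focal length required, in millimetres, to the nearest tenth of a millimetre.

557.3 mm

From α = 2·arctan(w/2f) we get f = w / (2·tan(α/2)).
With w = 36 mm and α/2 = 1.85°, tan(α/2) ≈ 0.03230, so f ≈ 36 / 0.06460 ≈ 557.2787 mm.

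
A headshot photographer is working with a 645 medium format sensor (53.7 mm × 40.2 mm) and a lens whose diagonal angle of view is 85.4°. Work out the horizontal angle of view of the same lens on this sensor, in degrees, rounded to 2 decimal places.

Sensor diagonal = √(53.7² + 40.2²) = √4499.7300 ≈ 67.0800 mm.
From the diagonal AOV: f = 67.0800 / (2·tan(42.7°)) = 67.0800 / 1.84555 ≈ 36.3470 mm.
Horizontal AOV = 2·arctan(53.7 / (2 × 36.3470)) = 2·arctan(0.73871) ≈ 72.9076°.

72.91°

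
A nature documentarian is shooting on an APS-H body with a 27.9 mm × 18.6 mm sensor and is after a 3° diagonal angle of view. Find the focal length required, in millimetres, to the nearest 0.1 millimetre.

Sensor diagonal = √(27.9² + 18.6²) = √1124.3700 ≈ 33.5316 mm.
From α = 2·arctan(d/2f) we get f = d / (2·tan(α/2)).
With d = 33.5316 mm and α/2 = 1.5°, tan(α/2) ≈ 0.02619, so f ≈ 33.5316 / 0.05237 ≈ 640.2606 mm.

640.3 mm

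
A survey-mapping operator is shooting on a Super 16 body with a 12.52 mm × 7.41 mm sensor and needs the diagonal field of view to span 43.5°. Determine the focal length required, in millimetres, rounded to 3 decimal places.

18.233 mm

Sensor diagonal = √(12.52² + 7.41²) = √211.6585 ≈ 14.5485 mm.
From α = 2·arctan(d/2f) we get f = d / (2·tan(α/2)).
With d = 14.5485 mm and α/2 = 21.75°, tan(α/2) ≈ 0.39896, so f ≈ 14.5485 / 0.79792 ≈ 18.2330 mm.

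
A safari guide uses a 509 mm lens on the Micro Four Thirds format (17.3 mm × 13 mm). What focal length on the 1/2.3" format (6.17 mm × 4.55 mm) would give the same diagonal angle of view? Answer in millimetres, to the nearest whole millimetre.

180 mm

Sensor diagonal = √(17.3² + 13²) = √468.2900 ≈ 21.6400 mm.
Sensor diagonal = √(6.17² + 4.55²) = √58.7714 ≈ 7.6663 mm.
Equal angle of view means equal diagonal/f ratio, so f₂ = f₁ · (diagonal₂/diagonal₁) = 509 × 7.6663/21.6400.
f₂ = 509 × 0.35426 ≈ 180.320 mm.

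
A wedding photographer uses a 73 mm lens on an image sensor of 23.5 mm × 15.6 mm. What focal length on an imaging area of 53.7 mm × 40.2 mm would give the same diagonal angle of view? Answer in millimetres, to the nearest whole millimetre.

Sensor diagonal = √(23.5² + 15.6²) = √795.6100 ≈ 28.2066 mm.
Sensor diagonal = √(53.7² + 40.2²) = √4499.7300 ≈ 67.0800 mm.
Equal angle of view means equal diagonal/f ratio, so f₂ = f₁ · (diagonal₂/diagonal₁) = 73 × 67.0800/28.2066.
f₂ = 73 × 2.37817 ≈ 173.606 mm.

174 mm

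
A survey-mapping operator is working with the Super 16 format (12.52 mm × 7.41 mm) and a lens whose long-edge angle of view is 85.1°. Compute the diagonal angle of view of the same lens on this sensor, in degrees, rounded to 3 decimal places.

From the long-edge AOV: f = 12.52 / (2·tan(42.55°)) = 12.52 / 1.83588 ≈ 6.8196 mm.
Sensor diagonal = √(12.52² + 7.41²) = √211.6585 ≈ 14.5485 mm.
Diagonal AOV = 2·arctan(14.5485 / (2 × 6.8196)) = 2·arctan(1.06666) ≈ 93.6950°.

93.695°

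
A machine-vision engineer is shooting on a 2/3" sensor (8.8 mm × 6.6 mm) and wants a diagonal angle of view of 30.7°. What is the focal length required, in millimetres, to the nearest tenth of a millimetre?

Sensor diagonal = √(8.8² + 6.6²) = √121.0000 ≈ 11.0000 mm.
From α = 2·arctan(d/2f) we get f = d / (2·tan(α/2)).
With d = 11.0000 mm and α/2 = 15.35°, tan(α/2) ≈ 0.27451, so f ≈ 11.0000 / 0.54901 ≈ 20.0359 mm.

20.0 mm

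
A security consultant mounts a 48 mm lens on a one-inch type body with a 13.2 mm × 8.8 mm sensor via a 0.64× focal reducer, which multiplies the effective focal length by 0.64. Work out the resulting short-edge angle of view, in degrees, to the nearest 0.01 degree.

Effective focal length f = 48 × 0.64 = 30.72 mm.
α = 2·arctan(8.8 / (2 × 30.72)) = 2·arctan(0.14323) ≈ 16.3020°.

16.30°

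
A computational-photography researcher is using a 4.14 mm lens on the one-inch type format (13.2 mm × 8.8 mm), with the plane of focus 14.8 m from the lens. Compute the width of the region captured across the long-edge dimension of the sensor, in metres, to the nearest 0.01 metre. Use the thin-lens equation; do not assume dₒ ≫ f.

47.18 m

dₒ: 14.8 m = 14800 mm.
Similar triangles through the lens centre give W/dₒ = w/dᵢ; with 1/f = 1/dₒ + 1/dᵢ this gives W = w·(dₒ − f)/f.
W = 13.2 mm × (14800 − 4.14) / 4.14 = 13.2 × 3573.8792 ≈ 47175.206 mm = 47.1752 m.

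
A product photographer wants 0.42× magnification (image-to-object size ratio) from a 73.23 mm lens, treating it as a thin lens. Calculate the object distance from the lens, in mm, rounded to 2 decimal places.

With m = dᵢ/dₒ and 1/f = 1/dₒ + 1/dᵢ, substituting dᵢ = m·dₒ gives 1/f = (1 + 1/m)/dₒ, hence dₒ = f·(1 + 1/m).
dₒ = 73.23 × (1 + 1/0.42) = 73.23 × 3.38095 ≈ 247.587 mm.

247.59 mm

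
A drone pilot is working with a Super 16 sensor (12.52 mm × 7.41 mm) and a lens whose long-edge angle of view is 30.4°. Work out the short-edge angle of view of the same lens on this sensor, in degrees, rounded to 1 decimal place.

18.3°

From the long-edge AOV: f = 12.52 / (2·tan(15.2°)) = 12.52 / 0.54339 ≈ 23.0406 mm.
Short-edge AOV = 2·arctan(7.41 / (2 × 23.0406)) = 2·arctan(0.16080) ≈ 18.2703°.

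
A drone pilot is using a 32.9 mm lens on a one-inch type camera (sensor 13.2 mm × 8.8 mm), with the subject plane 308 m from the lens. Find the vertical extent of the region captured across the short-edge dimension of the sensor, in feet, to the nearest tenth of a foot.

270.3 ft

dₒ: 308 m = 308000 mm.
Similar triangles through the lens centre give W/dₒ = h/dᵢ; with 1/f = 1/dₒ + 1/dᵢ this gives W = h·(dₒ − f)/f.
W = 8.8 mm × (308000 − 32.9) / 32.9 = 8.8 × 9360.7021 ≈ 82374.179 mm = 82374.179/304.8 ft = 270.257 ft.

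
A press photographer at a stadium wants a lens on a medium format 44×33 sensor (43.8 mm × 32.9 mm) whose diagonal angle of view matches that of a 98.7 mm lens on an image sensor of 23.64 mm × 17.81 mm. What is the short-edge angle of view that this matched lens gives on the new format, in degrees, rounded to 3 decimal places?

10.291°

Sensor diagonal = √(23.64² + 17.81²) = √876.0457 ≈ 29.5981 mm.
Sensor diagonal = √(43.8² + 32.9²) = √3000.8500 ≈ 54.7800 mm.
Equal diagonal AOV ⇒ f₂ = f₁ · 54.7800/29.5981 = 98.7 × 1.85080 ≈ 182.6737 mm.
Short-edge AOV on the new format = 2·arctan(32.9 / (2 × 182.6737)) = 2·arctan(0.09005) ≈ 10.2914°.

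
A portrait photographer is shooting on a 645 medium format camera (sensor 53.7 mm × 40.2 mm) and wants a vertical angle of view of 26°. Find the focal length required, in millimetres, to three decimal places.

From α = 2·arctan(h/2f) we get f = h / (2·tan(α/2)).
With h = 40.2 mm and α/2 = 13°, tan(α/2) ≈ 0.23087, so f ≈ 40.2 / 0.46174 ≈ 87.0627 mm.

87.063 mm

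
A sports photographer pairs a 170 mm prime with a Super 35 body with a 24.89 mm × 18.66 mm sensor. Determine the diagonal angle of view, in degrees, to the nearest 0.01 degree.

Sensor diagonal = √(24.89² + 18.66²) = √967.7077 ≈ 31.1080 mm.
Angle of view α = 2·arctan(d/2f) with d = 31.1080 mm and f = 170 mm.
d/2f = 0.09149; arctan(0.09149) ≈ 5.2277°, so α ≈ 10.4553°.

10.46°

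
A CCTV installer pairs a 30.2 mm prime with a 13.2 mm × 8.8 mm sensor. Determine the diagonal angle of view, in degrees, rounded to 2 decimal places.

29.43°

Sensor diagonal = √(13.2² + 8.8²) = √251.6800 ≈ 15.8644 mm.
Angle of view α = 2·arctan(d/2f) with d = 15.8644 mm and f = 30.2 mm.
d/2f = 0.26266; arctan(0.26266) ≈ 14.7167°, so α ≈ 29.4333°.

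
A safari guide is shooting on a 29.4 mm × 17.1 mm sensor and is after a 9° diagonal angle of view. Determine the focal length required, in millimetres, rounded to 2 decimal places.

Sensor diagonal = √(29.4² + 17.1²) = √1156.7700 ≈ 34.0113 mm.
From α = 2·arctan(d/2f) we get f = d / (2·tan(α/2)).
With d = 34.0113 mm and α/2 = 4.5°, tan(α/2) ≈ 0.07870, so f ≈ 34.0113 / 0.15740 ≈ 216.0774 mm.

216.08 mm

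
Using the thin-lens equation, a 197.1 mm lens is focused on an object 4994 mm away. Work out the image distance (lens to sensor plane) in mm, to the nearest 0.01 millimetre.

1/dᵢ = 1/f − 1/dₒ = 1/197.1 − 1/4994 = 0.0048733 mm⁻¹.
dᵢ = 1/0.0048733 ≈ 205.1986 mm.

205.20 mm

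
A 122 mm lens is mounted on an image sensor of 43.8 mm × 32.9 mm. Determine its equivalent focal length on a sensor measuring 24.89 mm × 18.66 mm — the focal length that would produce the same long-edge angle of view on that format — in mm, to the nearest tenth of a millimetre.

69.3 mm

Equal angle of view means equal width/f ratio, so f₂ = f₁ · (width₂/width₁) = 122 × 24.89/43.8.
f₂ = 122 × 0.56826 ≈ 69.328 mm.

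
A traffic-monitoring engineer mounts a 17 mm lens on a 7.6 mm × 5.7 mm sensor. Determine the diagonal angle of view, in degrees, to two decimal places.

31.22°

Sensor diagonal = √(7.6² + 5.7²) = √90.2500 ≈ 9.5000 mm.
Angle of view α = 2·arctan(d/2f) with d = 9.5000 mm and f = 17 mm.
d/2f = 0.27941; arctan(0.27941) ≈ 15.6110°, so α ≈ 31.2220°.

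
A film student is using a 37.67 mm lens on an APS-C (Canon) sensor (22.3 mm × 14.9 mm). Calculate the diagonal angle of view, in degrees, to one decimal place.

39.2°

Sensor diagonal = √(22.3² + 14.9²) = √719.3000 ≈ 26.8198 mm.
Angle of view α = 2·arctan(d/2f) with d = 26.8198 mm and f = 37.67 mm.
d/2f = 0.35598; arctan(0.35598) ≈ 19.5949°, so α ≈ 39.1897°.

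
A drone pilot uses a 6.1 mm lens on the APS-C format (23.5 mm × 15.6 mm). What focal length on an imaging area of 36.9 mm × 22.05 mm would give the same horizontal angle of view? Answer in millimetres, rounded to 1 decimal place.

Equal angle of view means equal width/f ratio, so f₂ = f₁ · (width₂/width₁) = 6.1 × 36.9/23.5.
f₂ = 6.1 × 1.57021 ≈ 9.578 mm.

9.6 mm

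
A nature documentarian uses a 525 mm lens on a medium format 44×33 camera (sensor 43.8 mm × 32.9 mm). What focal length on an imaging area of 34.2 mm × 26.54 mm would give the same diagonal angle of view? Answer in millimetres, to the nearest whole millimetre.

415 mm

Sensor diagonal = √(43.8² + 32.9²) = √3000.8500 ≈ 54.7800 mm.
Sensor diagonal = √(34.2² + 26.54²) = √1874.0116 ≈ 43.2899 mm.
Equal angle of view means equal diagonal/f ratio, so f₂ = f₁ · (diagonal₂/diagonal₁) = 525 × 43.2899/54.7800.
f₂ = 525 × 0.79025 ≈ 414.881 mm.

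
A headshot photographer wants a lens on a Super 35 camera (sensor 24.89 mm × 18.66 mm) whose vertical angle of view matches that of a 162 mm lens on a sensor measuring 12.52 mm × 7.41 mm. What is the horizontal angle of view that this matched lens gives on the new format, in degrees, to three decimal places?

Equal vertical AOV ⇒ f₂ = f₁ · 18.66/7.41 = 162 × 2.51822 ≈ 407.9514 mm.
Horizontal AOV on the new format = 2·arctan(24.89 / (2 × 407.9514)) = 2·arctan(0.03051) ≈ 3.4947°.

3.495°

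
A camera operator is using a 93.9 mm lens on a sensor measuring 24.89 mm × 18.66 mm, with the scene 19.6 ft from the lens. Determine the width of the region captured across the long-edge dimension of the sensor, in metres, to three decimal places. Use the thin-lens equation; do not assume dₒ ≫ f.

dₒ: 19.6 ft × 304.8 mm/ft = 5974.08 mm.
Similar triangles through the lens centre give W/dₒ = w/dᵢ; with 1/f = 1/dₒ + 1/dᵢ this gives W = w·(dₒ − f)/f.
W = 24.89 mm × (5974.08 − 93.9) / 93.9 = 24.89 × 62.6217 ≈ 1558.655 mm = 1.55865 m.

1.559 m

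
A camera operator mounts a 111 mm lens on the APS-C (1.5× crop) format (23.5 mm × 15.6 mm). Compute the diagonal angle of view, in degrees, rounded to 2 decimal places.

14.48°

Sensor diagonal = √(23.5² + 15.6²) = √795.6100 ≈ 28.2066 mm.
Angle of view α = 2·arctan(d/2f) with d = 28.2066 mm and f = 111 mm.
d/2f = 0.12706; arctan(0.12706) ≈ 7.2410°, so α ≈ 14.4820°.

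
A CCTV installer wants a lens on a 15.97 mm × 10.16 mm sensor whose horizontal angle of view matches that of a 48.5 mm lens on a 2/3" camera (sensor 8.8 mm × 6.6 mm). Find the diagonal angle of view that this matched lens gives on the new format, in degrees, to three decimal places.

12.274°

Equal horizontal AOV ⇒ f₂ = f₁ · 15.97/8.8 = 48.5 × 1.81477 ≈ 88.0165 mm.
Sensor diagonal = √(15.97² + 10.16²) = √358.2665 ≈ 18.9279 mm.
Diagonal AOV on the new format = 2·arctan(18.9279 / (2 × 88.0165)) = 2·arctan(0.10752) ≈ 12.2743°.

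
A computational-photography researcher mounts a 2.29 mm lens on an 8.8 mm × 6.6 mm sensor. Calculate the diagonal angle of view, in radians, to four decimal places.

Sensor diagonal = √(8.8² + 6.6²) = √121.0000 ≈ 11.0000 mm.
Angle of view α = 2·arctan(d/2f) with d = 11.0000 mm and f = 2.29 mm.
d/2f = 2.40175; arctan(2.40175) ≈ 1.1763 rad, so α ≈ 2.3525 rad.

2.3525 rad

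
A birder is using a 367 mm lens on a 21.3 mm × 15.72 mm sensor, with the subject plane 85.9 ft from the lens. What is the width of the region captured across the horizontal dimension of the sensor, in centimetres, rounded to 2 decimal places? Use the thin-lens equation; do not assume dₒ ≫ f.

dₒ: 85.9 ft × 304.8 mm/ft = 26182.32 mm.
Similar triangles through the lens centre give W/dₒ = w/dᵢ; with 1/f = 1/dₒ + 1/dᵢ this gives W = w·(dₒ − f)/f.
W = 21.3 mm × (26182.3 − 367) / 367 = 21.3 × 70.3415 ≈ 1498.273 mm = 149.827 cm.

149.83 cm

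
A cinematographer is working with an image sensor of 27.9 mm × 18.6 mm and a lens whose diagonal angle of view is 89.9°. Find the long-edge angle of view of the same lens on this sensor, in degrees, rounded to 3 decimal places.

Sensor diagonal = √(27.9² + 18.6²) = √1124.3700 ≈ 33.5316 mm.
From the diagonal AOV: f = 33.5316 / (2·tan(44.95°)) = 33.5316 / 1.99651 ≈ 16.7951 mm.
Long-edge AOV = 2·arctan(27.9 / (2 × 16.7951)) = 2·arctan(0.83060) ≈ 79.4260°.

79.426°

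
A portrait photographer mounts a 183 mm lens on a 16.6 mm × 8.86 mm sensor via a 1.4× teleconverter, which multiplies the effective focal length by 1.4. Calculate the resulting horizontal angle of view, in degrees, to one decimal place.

Effective focal length f = 183 × 1.4 = 256.2 mm.
α = 2·arctan(16.6 / (2 × 256.2)) = 2·arctan(0.03240) ≈ 3.7111°.

3.7°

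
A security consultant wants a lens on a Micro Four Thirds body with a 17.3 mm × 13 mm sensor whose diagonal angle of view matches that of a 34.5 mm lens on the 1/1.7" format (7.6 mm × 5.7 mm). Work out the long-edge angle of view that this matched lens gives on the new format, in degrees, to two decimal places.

Sensor diagonal = √(7.6² + 5.7²) = √90.2500 ≈ 9.5000 mm.
Sensor diagonal = √(17.3² + 13²) = √468.2900 ≈ 21.6400 mm.
Equal diagonal AOV ⇒ f₂ = f₁ · 21.6400/9.5000 = 34.5 × 2.27790 ≈ 78.5874 mm.
Long-edge AOV on the new format = 2·arctan(17.3 / (2 × 78.5874)) = 2·arctan(0.11007) ≈ 12.5624°.

12.56°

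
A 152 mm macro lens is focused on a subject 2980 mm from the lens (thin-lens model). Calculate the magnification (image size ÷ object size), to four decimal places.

0.0537×

Thin lens: 1/f = 1/dₒ + 1/dᵢ → 1/dᵢ = 1/152 − 1/2980 = 0.0062434 mm⁻¹, so dᵢ ≈ 160.1697 mm.
Magnification m = dᵢ/dₒ = 160.1697/2980 ≈ 0.05375.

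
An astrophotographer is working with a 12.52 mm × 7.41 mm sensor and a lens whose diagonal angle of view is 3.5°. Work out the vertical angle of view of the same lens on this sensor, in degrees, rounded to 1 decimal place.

1.8°

Sensor diagonal = √(12.52² + 7.41²) = √211.6585 ≈ 14.5485 mm.
From the diagonal AOV: f = 14.5485 / (2·tan(1.75°)) = 14.5485 / 0.06111 ≈ 238.0879 mm.
Vertical AOV = 2·arctan(7.41 / (2 × 238.0879)) = 2·arctan(0.01556) ≈ 1.7831°.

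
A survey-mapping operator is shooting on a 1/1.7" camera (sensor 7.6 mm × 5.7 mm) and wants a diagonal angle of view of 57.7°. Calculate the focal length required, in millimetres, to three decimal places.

8.622 mm

Sensor diagonal = √(7.6² + 5.7²) = √90.2500 ≈ 9.5000 mm.
From α = 2·arctan(d/2f) we get f = d / (2·tan(α/2)).
With d = 9.5000 mm and α/2 = 28.85°, tan(α/2) ≈ 0.55089, so f ≈ 9.5000 / 1.10178 ≈ 8.6224 mm.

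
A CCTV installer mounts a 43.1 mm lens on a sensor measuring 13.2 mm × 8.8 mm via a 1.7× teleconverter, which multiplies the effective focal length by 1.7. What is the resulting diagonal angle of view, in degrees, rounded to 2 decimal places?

12.36°

Effective focal length f = 43.1 × 1.7 = 73.27 mm.
Sensor diagonal = √(13.2² + 8.8²) = √251.6800 ≈ 15.8644 mm.
α = 2·arctan(15.864 / (2 × 73.27)) = 2·arctan(0.10826) ≈ 12.3576°.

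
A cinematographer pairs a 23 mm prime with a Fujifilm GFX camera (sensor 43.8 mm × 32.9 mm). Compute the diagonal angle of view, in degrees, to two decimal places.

99.96°

Sensor diagonal = √(43.8² + 32.9²) = √3000.8500 ≈ 54.7800 mm.
Angle of view α = 2·arctan(d/2f) with d = 54.7800 mm and f = 23 mm.
d/2f = 1.19087; arctan(1.19087) ≈ 49.9791°, so α ≈ 99.9581°.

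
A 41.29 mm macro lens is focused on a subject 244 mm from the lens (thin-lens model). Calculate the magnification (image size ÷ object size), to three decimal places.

0.204×

Thin lens: 1/f = 1/dₒ + 1/dᵢ → 1/dᵢ = 1/41.29 − 1/244 = 0.0201206 mm⁻¹, so dᵢ ≈ 49.7004 mm.
Magnification m = dᵢ/dₒ = 49.7004/244 ≈ 0.20369.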